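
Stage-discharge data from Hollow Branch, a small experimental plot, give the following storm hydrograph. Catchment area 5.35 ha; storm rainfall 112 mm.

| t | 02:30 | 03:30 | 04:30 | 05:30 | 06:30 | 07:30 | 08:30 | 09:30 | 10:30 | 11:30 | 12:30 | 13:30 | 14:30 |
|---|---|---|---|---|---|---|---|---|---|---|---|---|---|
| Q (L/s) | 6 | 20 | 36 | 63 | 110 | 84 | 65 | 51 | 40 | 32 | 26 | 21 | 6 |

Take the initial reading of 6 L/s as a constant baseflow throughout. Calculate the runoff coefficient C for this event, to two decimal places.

ΣQ_DR = 482.0 L/s; V = ΣQ_DR·Δt = 1.735 × 10^6 L.
Runoff depth d = V / A = 32.43 mm.
C = d / P = 32.43 / 112 = 0.29.

C ≈ 0.29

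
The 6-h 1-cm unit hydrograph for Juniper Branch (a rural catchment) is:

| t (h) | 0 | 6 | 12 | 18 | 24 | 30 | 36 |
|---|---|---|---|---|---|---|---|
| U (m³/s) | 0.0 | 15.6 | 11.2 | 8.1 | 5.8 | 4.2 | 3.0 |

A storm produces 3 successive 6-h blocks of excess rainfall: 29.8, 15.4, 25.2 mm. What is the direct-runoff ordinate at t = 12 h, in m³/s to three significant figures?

Q ≈ 57.4 m³/s

By discrete convolution, Q_j = Σ (P_i / 10 mm) · U_{j−i}.
At t = 12 h (j=2): Q = (29.8/10)·11.2 + (15.4/10)·15.6 + (25.2/10)·0.0 = 57.4 m³/s.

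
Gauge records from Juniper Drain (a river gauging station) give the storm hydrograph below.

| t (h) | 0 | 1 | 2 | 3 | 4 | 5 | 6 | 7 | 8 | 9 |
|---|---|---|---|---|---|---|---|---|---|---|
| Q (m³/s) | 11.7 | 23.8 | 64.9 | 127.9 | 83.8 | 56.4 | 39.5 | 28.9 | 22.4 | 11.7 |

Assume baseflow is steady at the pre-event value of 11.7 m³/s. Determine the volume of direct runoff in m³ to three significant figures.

V ≈ 1.27 × 10^6 m³

Direct-runoff ordinates (Q − Q_b): 0.0, 12.1, 53.2, 116.2, 72.1, 44.7, 27.8, 17.2, 10.7, 0.0 m³/s.
ΣQ_DR = 354.0 m³/s.
With Δt = 1 h = 3600 s, V = ΣQ_DR · Δt = 354.0 × 3600 = 1.27 × 10^6 m³.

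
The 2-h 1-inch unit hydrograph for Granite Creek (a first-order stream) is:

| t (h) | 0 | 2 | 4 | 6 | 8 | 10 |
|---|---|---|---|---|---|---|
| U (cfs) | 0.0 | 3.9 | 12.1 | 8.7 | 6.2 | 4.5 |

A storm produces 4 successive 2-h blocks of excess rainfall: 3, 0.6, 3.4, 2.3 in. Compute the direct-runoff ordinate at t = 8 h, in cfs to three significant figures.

Q ≈ 73.9 cfs

By discrete convolution, Q_j = Σ (P_i / 1 in) · U_{j−i}.
At t = 8 h (j=4): Q = (3/1)·6.2 + (0.6/1)·8.7 + (3.4/1)·12.1 + (2.3/1)·3.9 = 73.9 cfs.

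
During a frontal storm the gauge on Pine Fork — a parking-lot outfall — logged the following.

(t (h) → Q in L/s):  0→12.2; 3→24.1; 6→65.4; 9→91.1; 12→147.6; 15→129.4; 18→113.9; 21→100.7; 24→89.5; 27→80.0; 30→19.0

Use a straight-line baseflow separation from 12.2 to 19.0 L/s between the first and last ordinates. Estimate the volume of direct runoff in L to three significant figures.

Direct-runoff ordinates (Q − Q_b): 0.00, 11.22, 51.84, 76.86, 132.68, 113.80, 97.62, 83.74, 71.86, 61.68, 0.00 L/s.
ΣQ_DR = 701.3 L/s.
With Δt = 3 h = 10800 s, V = ΣQ_DR · Δt = 701.3 × 10800 = 7.57 × 10^6 L.

V ≈ 7.57 × 10^6 L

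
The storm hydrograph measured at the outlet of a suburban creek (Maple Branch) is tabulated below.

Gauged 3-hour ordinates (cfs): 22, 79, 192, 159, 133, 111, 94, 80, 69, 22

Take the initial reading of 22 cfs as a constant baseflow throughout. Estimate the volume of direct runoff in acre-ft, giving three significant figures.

Direct-runoff ordinates (Q − Q_b): 0.0, 57.0, 170.0, 137.0, 111.0, 89.0, 72.0, 58.0, 47.0, 0.0 cfs.
ΣQ_DR = 741.0 cfs.
With Δt = 3 h = 10800 s, V = ΣQ_DR · Δt = 741.0 × 10800 = 8.00 × 10^6 ft³ = 184 acre-ft.

V ≈ 184 acre-ft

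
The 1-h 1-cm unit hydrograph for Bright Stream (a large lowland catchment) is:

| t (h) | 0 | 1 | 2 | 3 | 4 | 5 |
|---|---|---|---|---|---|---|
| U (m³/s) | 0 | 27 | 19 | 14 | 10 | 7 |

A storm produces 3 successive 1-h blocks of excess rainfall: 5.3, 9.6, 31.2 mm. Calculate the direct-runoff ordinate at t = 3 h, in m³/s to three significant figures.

By discrete convolution, Q_j = Σ (P_i / 10 mm) · U_{j−i}.
At t = 3 h (j=3): Q = (5.3/10)·14 + (9.6/10)·19 + (31.2/10)·27 = 110 m³/s.

Q ≈ 110 m³/s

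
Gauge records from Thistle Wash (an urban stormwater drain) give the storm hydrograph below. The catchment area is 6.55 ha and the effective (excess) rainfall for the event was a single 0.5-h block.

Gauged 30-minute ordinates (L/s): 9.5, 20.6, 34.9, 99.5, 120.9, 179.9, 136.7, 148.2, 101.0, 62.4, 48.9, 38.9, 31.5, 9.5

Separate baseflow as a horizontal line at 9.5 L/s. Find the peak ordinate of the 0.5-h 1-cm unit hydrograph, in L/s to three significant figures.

U_p ≈ 68.2 L/s

Direct runoff: 0.0, 11.1, 25.4, 90.0, 111.4, 170.4, 127.2, 138.7, 91.5, 52.9, 39.4, 29.4, 22.0, 0.0 L/s; ΣQ_DR = 909.4 L/s, peak = 170.4 L/s.
Runoff depth d = ΣQ_DR·Δt / A = 909.4 × 1800 / (6.55 ha) = 24.99 mm.
The 1-cm UH is the DRH scaled by (10 mm)/d, so U_p = 170.4 × 10/24.99 = 68.2 L/s.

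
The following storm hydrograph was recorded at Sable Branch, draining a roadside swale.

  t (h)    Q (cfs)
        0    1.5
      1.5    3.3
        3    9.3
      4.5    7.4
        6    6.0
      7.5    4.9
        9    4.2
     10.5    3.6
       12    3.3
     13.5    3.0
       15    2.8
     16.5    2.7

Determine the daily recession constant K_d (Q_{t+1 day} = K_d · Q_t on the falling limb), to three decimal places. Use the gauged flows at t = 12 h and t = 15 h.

K_d ≈ 0.269

Between t = 12 h and t = 15 h the flow falls from 3.3 to 2.8 cfs over 2×1.5 h = 3 h.
Per-interval ratio K = (2.8/3.3)^(1/2) = 0.9211; K_d = K^(24/1.5) = 0.269.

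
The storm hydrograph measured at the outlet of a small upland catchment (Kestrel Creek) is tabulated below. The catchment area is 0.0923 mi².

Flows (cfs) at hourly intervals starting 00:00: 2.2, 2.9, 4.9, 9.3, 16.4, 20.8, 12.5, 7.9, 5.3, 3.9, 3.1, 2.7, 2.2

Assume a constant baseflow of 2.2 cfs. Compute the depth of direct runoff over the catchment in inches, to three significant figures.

d ≈ 1.10 in

Direct runoff: 0.0, 0.7, 2.7, 7.1, 14.2, 18.6, 10.3, 5.7, 3.1, 1.7, 0.9, 0.5, 0.0 cfs; ΣQ_DR = 65.50 cfs.
V = ΣQ_DR · Δt = 65.50 × 3600 s = 2.358 × 10^5 ft³.
Over A = 0.0923 mi², depth = V / A = 1.10 in.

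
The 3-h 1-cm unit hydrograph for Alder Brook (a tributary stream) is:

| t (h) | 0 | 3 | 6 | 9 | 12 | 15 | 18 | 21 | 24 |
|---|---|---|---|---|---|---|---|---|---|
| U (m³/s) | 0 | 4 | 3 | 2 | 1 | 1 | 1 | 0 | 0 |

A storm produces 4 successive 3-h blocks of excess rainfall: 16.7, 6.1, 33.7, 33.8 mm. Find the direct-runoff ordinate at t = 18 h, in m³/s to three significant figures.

Q ≈ 12.4 m³/s

By discrete convolution, Q_j = Σ (P_i / 10 mm) · U_{j−i}.
At t = 18 h (j=6): Q = (16.7/10)·1 + (6.1/10)·1 + (33.7/10)·1 + (33.8/10)·2 = 12.4 m³/s.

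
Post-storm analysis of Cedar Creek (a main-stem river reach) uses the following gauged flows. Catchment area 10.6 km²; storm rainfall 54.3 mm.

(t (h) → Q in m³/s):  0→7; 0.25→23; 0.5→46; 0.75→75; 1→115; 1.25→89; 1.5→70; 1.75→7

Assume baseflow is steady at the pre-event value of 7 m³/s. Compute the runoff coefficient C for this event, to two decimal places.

C ≈ 0.59

ΣQ_DR = 376.0 m³/s; V = ΣQ_DR·Δt = 3.384 × 10^5 m³.
Runoff depth d = V / A = 31.92 mm.
C = d / P = 31.92 / 54.3 = 0.59.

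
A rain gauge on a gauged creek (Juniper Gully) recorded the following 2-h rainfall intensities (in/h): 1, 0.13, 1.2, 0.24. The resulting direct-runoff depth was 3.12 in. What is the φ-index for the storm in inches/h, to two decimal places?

Only the 2 blocks with intensity above φ contribute runoff: 1, 1.2 in/h.
Σ(I−φ)·Δt = d  ⇒  (1+1.2 − 2φ)·2 = 3.12
φ = (2.200 − 3.12/2) / 2 = 0.32 in/h.

φ ≈ 0.32 in/h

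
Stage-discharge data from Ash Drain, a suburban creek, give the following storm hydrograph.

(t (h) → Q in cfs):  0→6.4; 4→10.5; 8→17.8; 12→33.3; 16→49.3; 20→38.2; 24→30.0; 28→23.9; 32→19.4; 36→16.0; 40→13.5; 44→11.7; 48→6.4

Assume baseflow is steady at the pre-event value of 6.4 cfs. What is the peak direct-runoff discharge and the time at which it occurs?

Q_p = 42.9 cfs at t = 16 h

Subtracting baseflow gives direct-runoff ordinates: 0.0, 4.1, 11.4, 26.9, 42.9, 31.8, 23.6, 17.5, 13.0, 9.6, 7.1, 5.3, 0.0 cfs.
The maximum is 42.9 cfs, occurring at the reading for t = 16 h.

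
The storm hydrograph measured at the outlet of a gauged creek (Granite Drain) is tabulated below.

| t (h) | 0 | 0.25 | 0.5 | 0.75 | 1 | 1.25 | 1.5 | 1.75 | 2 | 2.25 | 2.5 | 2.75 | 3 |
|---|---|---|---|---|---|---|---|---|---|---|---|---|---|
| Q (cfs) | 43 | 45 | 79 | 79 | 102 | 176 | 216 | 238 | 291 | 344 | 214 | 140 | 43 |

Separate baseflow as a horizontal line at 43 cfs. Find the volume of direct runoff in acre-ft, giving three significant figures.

Direct-runoff ordinates (Q − Q_b): 0.0, 2.0, 36.0, 36.0, 59.0, 133.0, 173.0, 195.0, 248.0, 301.0, 171.0, 97.0, 0.0 cfs.
ΣQ_DR = 1451 cfs.
With Δt = 0.25 h = 900 s, V = ΣQ_DR · Δt = 1451 × 900 = 1.31 × 10^6 ft³ = 30.0 acre-ft.

V ≈ 30.0 acre-ft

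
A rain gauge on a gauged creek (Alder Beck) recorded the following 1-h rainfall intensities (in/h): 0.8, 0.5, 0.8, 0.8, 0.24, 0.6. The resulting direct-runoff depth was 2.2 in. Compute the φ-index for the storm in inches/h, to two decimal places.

φ ≈ 0.26 in/h

Only the 5 blocks with intensity above φ contribute runoff: 0.8, 0.5, 0.8, 0.8, 0.6 in/h.
Σ(I−φ)·Δt = d  ⇒  (0.8+0.5+0.8+0.8+0.6 − 5φ)·1 = 2.2
φ = (3.500 − 2.2/1) / 5 = 0.26 in/h.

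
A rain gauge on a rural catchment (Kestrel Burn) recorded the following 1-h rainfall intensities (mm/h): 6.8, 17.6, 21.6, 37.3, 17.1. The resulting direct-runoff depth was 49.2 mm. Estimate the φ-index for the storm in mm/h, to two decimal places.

φ ≈ 11.10 mm/h

Only the 4 blocks with intensity above φ contribute runoff: 17.6, 21.6, 37.3, 17.1 mm/h.
Σ(I−φ)·Δt = d  ⇒  (17.6+21.6+37.3+17.1 − 4φ)·1 = 49.2
φ = (93.60 − 49.2/1) / 4 = 11.10 mm/h.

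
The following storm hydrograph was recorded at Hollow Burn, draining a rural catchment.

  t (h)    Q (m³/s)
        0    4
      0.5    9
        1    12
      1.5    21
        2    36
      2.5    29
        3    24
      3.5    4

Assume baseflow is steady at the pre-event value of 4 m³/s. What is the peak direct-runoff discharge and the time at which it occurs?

Q_p = 32.0 m³/s at t = 2 h

Subtracting baseflow gives direct-runoff ordinates: 0.0, 5.0, 8.0, 17.0, 32.0, 25.0, 20.0, 0.0 m³/s.
The maximum is 32.0 m³/s, occurring at the reading for t = 2 h.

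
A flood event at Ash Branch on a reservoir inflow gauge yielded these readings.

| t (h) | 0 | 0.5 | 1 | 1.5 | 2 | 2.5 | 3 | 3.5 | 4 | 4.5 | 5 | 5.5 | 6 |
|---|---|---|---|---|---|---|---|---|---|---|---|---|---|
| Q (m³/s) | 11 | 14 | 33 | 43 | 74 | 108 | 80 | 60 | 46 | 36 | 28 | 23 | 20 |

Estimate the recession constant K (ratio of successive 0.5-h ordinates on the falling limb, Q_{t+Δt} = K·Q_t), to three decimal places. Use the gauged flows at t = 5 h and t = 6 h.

Using the recession-limb readings at t = 5 h and t = 6 h: Q falls from 28 to 20 m³/s over 2 intervals.
K = (Q₂/Q₁)^(1/2) = (20/28)^(1/2) = 0.845.

K ≈ 0.845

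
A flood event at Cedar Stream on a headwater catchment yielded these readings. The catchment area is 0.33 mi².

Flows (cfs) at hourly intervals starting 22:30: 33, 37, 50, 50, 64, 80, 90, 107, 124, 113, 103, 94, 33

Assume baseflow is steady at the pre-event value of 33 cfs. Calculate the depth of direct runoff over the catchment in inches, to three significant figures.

Direct runoff: 0.0, 4.0, 17.0, 17.0, 31.0, 47.0, 57.0, 74.0, 91.0, 80.0, 70.0, 61.0, 0.0 cfs; ΣQ_DR = 549.0 cfs.
V = ΣQ_DR · Δt = 549.0 × 3600 s = 1.976 × 10^6 ft³.
Over A = 0.33 mi², depth = V / A = 2.58 in.

d ≈ 2.58 in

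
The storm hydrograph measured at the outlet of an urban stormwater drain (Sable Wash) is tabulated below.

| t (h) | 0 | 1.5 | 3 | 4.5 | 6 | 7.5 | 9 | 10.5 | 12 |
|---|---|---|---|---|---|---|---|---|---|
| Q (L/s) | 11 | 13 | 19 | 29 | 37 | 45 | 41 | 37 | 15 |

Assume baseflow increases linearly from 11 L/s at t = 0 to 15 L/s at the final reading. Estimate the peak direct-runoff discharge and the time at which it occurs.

Subtracting baseflow gives direct-runoff ordinates: 0.00, 1.50, 7.00, 16.50, 24.00, 31.50, 27.00, 22.50, 0.00 L/s.
The maximum is 31.50 L/s, occurring at the reading for t = 7.5 h.

Q_p = 31.50 L/s at t = 7.5 h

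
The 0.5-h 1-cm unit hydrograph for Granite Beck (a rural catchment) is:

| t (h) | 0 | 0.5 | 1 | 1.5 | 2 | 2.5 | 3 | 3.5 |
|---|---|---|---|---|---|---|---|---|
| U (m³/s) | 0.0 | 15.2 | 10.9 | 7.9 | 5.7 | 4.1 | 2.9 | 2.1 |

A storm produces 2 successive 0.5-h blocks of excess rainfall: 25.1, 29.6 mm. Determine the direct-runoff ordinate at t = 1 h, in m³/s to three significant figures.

Q ≈ 72.4 m³/s

By discrete convolution, Q_j = Σ (P_i / 10 mm) · U_{j−i}.
At t = 1 h (j=2): Q = (25.1/10)·10.9 + (29.6/10)·15.2 = 72.4 m³/s.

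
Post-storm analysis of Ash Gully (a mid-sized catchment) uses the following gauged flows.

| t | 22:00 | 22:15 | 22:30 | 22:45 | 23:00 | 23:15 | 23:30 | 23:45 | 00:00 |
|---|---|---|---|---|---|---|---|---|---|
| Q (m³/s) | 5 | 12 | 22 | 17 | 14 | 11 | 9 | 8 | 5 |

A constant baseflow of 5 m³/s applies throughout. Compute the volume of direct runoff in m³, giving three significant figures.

Direct-runoff ordinates (Q − Q_b): 0.0, 7.0, 17.0, 12.0, 9.0, 6.0, 4.0, 3.0, 0.0 m³/s.
ΣQ_DR = 58.00 m³/s.
With Δt = 0.25 h = 900 s, V = ΣQ_DR · Δt = 58.00 × 900 = 52200 m³.

V ≈ 52200 m³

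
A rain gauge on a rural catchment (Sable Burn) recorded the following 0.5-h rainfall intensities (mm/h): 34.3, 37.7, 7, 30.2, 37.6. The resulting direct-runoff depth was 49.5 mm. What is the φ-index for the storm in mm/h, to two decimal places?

φ ≈ 10.20 mm/h

Only the 4 blocks with intensity above φ contribute runoff: 34.3, 37.7, 30.2, 37.6 mm/h.
Σ(I−φ)·Δt = d  ⇒  (34.3+37.7+30.2+37.6 − 4φ)·0.5 = 49.5
φ = (139.8 − 49.5/0.5) / 4 = 10.20 mm/h.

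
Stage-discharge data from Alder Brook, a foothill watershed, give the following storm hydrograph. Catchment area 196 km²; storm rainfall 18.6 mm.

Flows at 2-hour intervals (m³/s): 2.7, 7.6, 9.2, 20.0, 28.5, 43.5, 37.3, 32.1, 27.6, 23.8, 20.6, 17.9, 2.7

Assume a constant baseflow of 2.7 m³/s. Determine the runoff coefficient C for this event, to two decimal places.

C ≈ 0.47

ΣQ_DR = 238.4 m³/s; V = ΣQ_DR·Δt = 1.716 × 10^6 m³.
Runoff depth d = V / A = 8.758 mm.
C = d / P = 8.758 / 18.6 = 0.47.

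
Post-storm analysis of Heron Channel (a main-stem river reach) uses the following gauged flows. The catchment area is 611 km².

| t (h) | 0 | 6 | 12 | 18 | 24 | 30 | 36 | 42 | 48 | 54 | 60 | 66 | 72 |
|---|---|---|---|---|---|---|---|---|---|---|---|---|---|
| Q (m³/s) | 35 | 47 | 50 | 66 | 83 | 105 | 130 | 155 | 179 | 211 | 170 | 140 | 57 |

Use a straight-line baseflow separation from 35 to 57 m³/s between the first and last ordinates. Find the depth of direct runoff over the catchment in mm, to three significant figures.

Direct runoff: 0.00, 10.17, 11.33, 25.50, 40.67, 60.83, 84.00, 107.17, 129.33, 159.50, 116.67, 84.83, 0.00 m³/s; ΣQ_DR = 830.0 m³/s.
V = ΣQ_DR · Δt = 830.0 × 21600 s = 1.793 × 10^7 m³.
Over A = 611 km², depth = V / A = 29.3 mm.

d ≈ 29.3 mm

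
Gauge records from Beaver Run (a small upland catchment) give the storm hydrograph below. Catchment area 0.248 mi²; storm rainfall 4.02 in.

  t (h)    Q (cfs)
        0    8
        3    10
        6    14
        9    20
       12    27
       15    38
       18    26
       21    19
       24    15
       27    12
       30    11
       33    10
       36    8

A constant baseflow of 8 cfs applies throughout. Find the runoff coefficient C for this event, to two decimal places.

ΣQ_DR = 114.0 cfs; V = ΣQ_DR·Δt = 1.231 × 10^6 ft³.
Runoff depth d = V / A = 2.137 in.
C = d / P = 2.137 / 4.02 = 0.53.

C ≈ 0.53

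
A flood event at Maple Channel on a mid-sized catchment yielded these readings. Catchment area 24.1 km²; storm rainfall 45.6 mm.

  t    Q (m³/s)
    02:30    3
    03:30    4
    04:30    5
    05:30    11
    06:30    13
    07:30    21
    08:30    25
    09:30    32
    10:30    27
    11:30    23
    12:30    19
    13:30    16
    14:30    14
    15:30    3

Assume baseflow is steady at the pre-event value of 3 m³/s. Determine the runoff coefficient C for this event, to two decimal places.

C ≈ 0.57

ΣQ_DR = 174.0 m³/s; V = ΣQ_DR·Δt = 6.264 × 10^5 m³.
Runoff depth d = V / A = 25.99 mm.
C = d / P = 25.99 / 45.6 = 0.57.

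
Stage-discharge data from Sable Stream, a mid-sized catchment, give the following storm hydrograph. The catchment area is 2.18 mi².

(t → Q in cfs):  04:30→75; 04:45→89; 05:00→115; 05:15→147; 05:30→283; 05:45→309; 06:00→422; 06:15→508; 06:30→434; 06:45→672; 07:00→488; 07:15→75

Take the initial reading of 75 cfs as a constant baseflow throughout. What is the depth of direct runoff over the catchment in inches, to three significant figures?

d ≈ 0.483 in

Direct runoff: 0.0, 14.0, 40.0, 72.0, 208.0, 234.0, 347.0, 433.0, 359.0, 597.0, 413.0, 0.0 cfs; ΣQ_DR = 2717 cfs.
V = ΣQ_DR · Δt = 2717 × 900 s = 2.445 × 10^6 ft³.
Over A = 2.18 mi², depth = V / A = 0.483 in.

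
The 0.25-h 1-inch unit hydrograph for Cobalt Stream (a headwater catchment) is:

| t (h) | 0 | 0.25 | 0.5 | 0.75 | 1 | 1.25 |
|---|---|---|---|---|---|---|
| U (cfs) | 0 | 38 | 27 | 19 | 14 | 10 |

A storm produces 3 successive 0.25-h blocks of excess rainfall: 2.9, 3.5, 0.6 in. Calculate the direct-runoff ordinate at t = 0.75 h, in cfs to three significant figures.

By discrete convolution, Q_j = Σ (P_i / 1 in) · U_{j−i}.
At t = 0.75 h (j=3): Q = (2.9/1)·19 + (3.5/1)·27 + (0.6/1)·38 = 172 cfs.

Q ≈ 172 cfs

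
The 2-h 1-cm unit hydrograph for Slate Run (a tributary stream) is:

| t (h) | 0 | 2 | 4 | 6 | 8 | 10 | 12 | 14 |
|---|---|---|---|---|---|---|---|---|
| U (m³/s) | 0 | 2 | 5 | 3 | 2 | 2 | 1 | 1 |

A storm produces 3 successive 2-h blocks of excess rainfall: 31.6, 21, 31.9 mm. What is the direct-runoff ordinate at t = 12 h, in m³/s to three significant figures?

By discrete convolution, Q_j = Σ (P_i / 10 mm) · U_{j−i}.
At t = 12 h (j=6): Q = (31.6/10)·1 + (21/10)·2 + (31.9/10)·2 = 13.7 m³/s.

Q ≈ 13.7 m³/s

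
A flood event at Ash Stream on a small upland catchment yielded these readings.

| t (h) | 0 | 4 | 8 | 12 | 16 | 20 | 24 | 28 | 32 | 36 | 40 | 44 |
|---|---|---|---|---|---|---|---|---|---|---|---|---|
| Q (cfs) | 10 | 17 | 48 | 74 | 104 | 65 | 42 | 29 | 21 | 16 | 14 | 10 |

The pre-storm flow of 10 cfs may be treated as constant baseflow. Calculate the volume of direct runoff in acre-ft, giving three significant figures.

V ≈ 109 acre-ft

Direct-runoff ordinates (Q − Q_b): 0.0, 7.0, 38.0, 64.0, 94.0, 55.0, 32.0, 19.0, 11.0, 6.0, 4.0, 0.0 cfs.
ΣQ_DR = 330.0 cfs.
With Δt = 4 h = 14400 s, V = ΣQ_DR · Δt = 330.0 × 14400 = 4.75 × 10^6 ft³ = 109 acre-ft.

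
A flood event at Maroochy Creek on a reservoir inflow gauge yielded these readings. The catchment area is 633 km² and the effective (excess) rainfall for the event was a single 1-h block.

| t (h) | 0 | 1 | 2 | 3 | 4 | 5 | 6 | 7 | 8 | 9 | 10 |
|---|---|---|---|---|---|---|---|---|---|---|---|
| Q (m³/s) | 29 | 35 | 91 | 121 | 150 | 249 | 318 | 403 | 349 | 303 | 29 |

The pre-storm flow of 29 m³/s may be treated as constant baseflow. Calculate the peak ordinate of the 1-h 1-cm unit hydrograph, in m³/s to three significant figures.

Direct runoff: 0.0, 6.0, 62.0, 92.0, 121.0, 220.0, 289.0, 374.0, 320.0, 274.0, 0.0 m³/s; ΣQ_DR = 1758 m³/s, peak = 374.0 m³/s.
Runoff depth d = ΣQ_DR·Δt / A = 1758 × 3600 / (633 km²) = 9.998 mm.
The 1-cm UH is the DRH scaled by (10 mm)/d, so U_p = 374.0 × 10/9.998 = 374 m³/s.

U_p ≈ 374 m³/s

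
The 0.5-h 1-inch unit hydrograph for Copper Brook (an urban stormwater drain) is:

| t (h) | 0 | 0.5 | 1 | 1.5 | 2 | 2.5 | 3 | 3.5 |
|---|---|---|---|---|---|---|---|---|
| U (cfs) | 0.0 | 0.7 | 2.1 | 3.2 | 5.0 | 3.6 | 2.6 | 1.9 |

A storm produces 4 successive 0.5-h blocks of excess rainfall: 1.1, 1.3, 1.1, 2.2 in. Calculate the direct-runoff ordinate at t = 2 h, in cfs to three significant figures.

By discrete convolution, Q_j = Σ (P_i / 1 in) · U_{j−i}.
At t = 2 h (j=4): Q = (1.1/1)·5.0 + (1.3/1)·3.2 + (1.1/1)·2.1 + (2.2/1)·0.7 = 13.5 cfs.

Q ≈ 13.5 cfs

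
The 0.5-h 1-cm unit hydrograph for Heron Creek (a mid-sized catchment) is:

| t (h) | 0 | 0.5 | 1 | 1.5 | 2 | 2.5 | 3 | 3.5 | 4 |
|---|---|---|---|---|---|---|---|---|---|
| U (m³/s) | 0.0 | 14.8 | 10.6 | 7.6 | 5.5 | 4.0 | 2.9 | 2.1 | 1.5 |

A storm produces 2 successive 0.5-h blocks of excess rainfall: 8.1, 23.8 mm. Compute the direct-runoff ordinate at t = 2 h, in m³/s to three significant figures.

By discrete convolution, Q_j = Σ (P_i / 10 mm) · U_{j−i}.
At t = 2 h (j=4): Q = (8.1/10)·5.5 + (23.8/10)·7.6 = 22.5 m³/s.

Q ≈ 22.5 m³/s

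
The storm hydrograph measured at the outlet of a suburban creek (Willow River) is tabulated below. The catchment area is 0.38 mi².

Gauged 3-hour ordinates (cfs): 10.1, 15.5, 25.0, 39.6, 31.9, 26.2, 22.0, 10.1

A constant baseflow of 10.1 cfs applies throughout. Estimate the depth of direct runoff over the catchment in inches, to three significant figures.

d ≈ 1.22 in

Direct runoff: 0.0, 5.4, 14.9, 29.5, 21.8, 16.1, 11.9, 0.0 cfs; ΣQ_DR = 99.60 cfs.
V = ΣQ_DR · Δt = 99.60 × 10800 s = 1.076 × 10^6 ft³.
Over A = 0.38 mi², depth = V / A = 1.22 in.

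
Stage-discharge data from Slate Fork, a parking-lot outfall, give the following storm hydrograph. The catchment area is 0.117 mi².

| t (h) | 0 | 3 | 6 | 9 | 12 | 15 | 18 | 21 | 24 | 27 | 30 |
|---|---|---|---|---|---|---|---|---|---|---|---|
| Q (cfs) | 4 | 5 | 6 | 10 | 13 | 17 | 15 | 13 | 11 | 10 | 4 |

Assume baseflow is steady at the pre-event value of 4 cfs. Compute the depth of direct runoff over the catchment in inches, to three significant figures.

d ≈ 2.54 in

Direct runoff: 0.0, 1.0, 2.0, 6.0, 9.0, 13.0, 11.0, 9.0, 7.0, 6.0, 0.0 cfs; ΣQ_DR = 64.00 cfs.
V = ΣQ_DR · Δt = 64.00 × 10800 s = 6.912 × 10^5 ft³.
Over A = 0.117 mi², depth = V / A = 2.54 in.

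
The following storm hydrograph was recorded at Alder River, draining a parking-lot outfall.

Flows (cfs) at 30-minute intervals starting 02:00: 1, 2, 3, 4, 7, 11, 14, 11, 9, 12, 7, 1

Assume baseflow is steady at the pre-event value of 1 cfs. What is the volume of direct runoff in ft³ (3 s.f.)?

V ≈ 1.26 × 10^5 ft³

Direct-runoff ordinates (Q − Q_b): 0.0, 1.0, 2.0, 3.0, 6.0, 10.0, 13.0, 10.0, 8.0, 11.0, 6.0, 0.0 cfs.
ΣQ_DR = 70.00 cfs.
With Δt = 0.5 h = 1800 s, V = ΣQ_DR · Δt = 70.00 × 1800 = 1.26 × 10^5 ft³.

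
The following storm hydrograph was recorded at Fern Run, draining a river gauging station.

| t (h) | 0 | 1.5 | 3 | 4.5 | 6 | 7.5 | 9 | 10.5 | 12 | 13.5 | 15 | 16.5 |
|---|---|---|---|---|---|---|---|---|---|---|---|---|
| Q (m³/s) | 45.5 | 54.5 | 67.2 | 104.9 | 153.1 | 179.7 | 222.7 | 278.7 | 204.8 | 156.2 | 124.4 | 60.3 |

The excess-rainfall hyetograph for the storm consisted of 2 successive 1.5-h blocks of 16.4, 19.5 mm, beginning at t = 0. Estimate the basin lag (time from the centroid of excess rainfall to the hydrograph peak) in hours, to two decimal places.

t_L ≈ 8.94 h

Centroid of excess rainfall: t_c = Σ P_i·t̄_i / ΣP_i = 1.5648 h (block centres at 0.75, 2.25 h).
Hydrograph peak occurs at t = 10.5 h, so basin lag t_L = 10.5 − 1.5648 = 8.94 h.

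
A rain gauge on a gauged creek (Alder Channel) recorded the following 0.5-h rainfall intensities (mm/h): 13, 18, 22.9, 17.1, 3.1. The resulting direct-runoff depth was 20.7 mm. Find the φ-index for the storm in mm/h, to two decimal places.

φ ≈ 7.40 mm/h

Only the 4 blocks with intensity above φ contribute runoff: 13, 18, 22.9, 17.1 mm/h.
Σ(I−φ)·Δt = d  ⇒  (13+18+22.9+17.1 − 4φ)·0.5 = 20.7
φ = (71.00 − 20.7/0.5) / 4 = 7.40 mm/h.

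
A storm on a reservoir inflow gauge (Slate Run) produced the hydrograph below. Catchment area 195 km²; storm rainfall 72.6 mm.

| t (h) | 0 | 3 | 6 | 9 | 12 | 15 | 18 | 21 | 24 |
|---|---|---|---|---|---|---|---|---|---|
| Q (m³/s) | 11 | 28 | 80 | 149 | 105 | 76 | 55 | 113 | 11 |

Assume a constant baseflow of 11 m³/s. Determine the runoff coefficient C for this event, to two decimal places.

ΣQ_DR = 529.0 m³/s; V = ΣQ_DR·Δt = 5.713 × 10^6 m³.
Runoff depth d = V / A = 29.30 mm.
C = d / P = 29.30 / 72.6 = 0.40.

C ≈ 0.40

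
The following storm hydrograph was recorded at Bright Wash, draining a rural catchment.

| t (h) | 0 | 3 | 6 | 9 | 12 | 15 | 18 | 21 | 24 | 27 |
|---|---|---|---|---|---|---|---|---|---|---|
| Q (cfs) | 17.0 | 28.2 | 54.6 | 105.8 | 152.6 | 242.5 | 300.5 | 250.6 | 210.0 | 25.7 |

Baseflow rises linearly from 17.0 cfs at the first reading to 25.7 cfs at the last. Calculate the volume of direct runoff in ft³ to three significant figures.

V ≈ 1.27 × 10^7 ft³

Direct-runoff ordinates (Q − Q_b): 0.00, 10.23, 35.67, 85.90, 131.73, 220.67, 277.70, 226.83, 185.27, 0.00 cfs.
ΣQ_DR = 1174 cfs.
With Δt = 3 h = 10800 s, V = ΣQ_DR · Δt = 1174 × 10800 = 1.27 × 10^7 ft³.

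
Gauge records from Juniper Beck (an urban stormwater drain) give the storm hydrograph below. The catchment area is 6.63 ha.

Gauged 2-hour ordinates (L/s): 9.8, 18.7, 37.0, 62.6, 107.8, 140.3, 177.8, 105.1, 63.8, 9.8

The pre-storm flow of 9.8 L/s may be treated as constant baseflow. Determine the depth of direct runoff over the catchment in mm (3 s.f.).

Direct runoff: 0.0, 8.9, 27.2, 52.8, 98.0, 130.5, 168.0, 95.3, 54.0, 0.0 L/s; ΣQ_DR = 634.7 L/s.
V = ΣQ_DR · Δt = 634.7 × 7200 s = 4.570 × 10^6 L.
Over A = 6.63 ha, depth = V / A = 68.9 mm.

d ≈ 68.9 mm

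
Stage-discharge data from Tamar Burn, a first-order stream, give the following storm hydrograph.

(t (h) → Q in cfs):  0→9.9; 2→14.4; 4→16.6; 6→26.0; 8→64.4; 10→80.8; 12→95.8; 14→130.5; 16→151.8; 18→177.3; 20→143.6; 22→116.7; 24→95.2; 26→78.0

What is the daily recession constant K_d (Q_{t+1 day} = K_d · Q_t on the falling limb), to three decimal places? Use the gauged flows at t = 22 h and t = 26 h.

Between t = 22 h and t = 26 h the flow falls from 116.7 to 78.0 cfs over 2×2 h = 4 h.
Per-interval ratio K = (78.0/116.7)^(1/2) = 0.8175; K_d = K^(24/2) = 0.089.

K_d ≈ 0.089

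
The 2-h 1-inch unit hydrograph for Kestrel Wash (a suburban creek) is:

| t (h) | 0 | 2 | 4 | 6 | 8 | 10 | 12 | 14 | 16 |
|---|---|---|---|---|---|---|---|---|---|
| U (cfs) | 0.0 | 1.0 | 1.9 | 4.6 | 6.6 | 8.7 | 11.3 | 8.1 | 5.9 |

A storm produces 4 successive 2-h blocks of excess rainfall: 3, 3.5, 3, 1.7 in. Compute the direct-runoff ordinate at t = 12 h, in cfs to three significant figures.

By discrete convolution, Q_j = Σ (P_i / 1 in) · U_{j−i}.
At t = 12 h (j=6): Q = (3/1)·11.3 + (3.5/1)·8.7 + (3/1)·6.6 + (1.7/1)·4.6 = 92.0 cfs.

Q ≈ 92.0 cfs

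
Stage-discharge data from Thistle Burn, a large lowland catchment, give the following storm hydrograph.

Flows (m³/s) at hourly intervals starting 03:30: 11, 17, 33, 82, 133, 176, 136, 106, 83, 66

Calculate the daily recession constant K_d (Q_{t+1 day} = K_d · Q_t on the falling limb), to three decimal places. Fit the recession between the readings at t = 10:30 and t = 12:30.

K_d ≈ 0.003

Between t = 10:30 and t = 12:30 the flow falls from 106 to 66 m³/s over 2×1 h = 2 h.
Per-interval ratio K = (66/106)^(1/2) = 0.7891; K_d = K^(24/1) = 0.003.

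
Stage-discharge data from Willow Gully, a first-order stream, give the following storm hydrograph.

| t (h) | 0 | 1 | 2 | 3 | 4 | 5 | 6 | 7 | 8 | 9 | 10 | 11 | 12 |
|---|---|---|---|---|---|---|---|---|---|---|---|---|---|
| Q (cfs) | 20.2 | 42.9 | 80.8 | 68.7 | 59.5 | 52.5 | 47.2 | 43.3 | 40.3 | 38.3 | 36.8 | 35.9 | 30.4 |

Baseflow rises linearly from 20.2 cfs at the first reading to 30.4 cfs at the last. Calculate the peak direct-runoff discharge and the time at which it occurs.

Subtracting baseflow gives direct-runoff ordinates: 0.00, 21.85, 58.90, 45.95, 35.90, 28.05, 21.90, 17.15, 13.30, 10.45, 8.10, 6.35, 0.00 cfs.
The maximum is 58.90 cfs, occurring at the reading for t = 2 h.

Q_p = 58.90 cfs at t = 2 h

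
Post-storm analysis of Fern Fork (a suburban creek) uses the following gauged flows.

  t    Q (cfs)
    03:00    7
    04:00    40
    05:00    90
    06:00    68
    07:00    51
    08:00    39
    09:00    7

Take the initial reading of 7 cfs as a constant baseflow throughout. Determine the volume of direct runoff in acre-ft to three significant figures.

Direct-runoff ordinates (Q − Q_b): 0.0, 33.0, 83.0, 61.0, 44.0, 32.0, 0.0 cfs.
ΣQ_DR = 253.0 cfs.
With Δt = 1 h = 3600 s, V = ΣQ_DR · Δt = 253.0 × 3600 = 9.11 × 10^5 ft³ = 20.9 acre-ft.

V ≈ 20.9 acre-ft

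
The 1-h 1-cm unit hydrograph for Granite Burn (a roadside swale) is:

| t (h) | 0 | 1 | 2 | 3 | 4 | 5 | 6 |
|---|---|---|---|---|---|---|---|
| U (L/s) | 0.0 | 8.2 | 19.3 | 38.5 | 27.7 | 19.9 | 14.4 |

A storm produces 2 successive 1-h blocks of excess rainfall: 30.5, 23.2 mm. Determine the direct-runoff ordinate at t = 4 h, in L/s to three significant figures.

Q ≈ 174 L/s

By discrete convolution, Q_j = Σ (P_i / 10 mm) · U_{j−i}.
At t = 4 h (j=4): Q = (30.5/10)·27.7 + (23.2/10)·38.5 = 174 L/s.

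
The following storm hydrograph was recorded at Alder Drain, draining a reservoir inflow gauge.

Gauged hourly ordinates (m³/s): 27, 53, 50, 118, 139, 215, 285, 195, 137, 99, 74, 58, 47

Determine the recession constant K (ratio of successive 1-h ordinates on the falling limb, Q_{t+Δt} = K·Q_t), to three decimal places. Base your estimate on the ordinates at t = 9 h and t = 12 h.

K ≈ 0.780

Using the recession-limb readings at t = 9 h and t = 12 h: Q falls from 99 to 47 m³/s over 3 intervals.
K = (Q₂/Q₁)^(1/3) = (47/99)^(1/3) = 0.780.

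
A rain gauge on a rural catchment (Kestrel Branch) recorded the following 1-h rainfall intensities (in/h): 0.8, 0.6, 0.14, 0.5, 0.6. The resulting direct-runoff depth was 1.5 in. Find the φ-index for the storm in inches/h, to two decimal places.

Only the 4 blocks with intensity above φ contribute runoff: 0.8, 0.6, 0.5, 0.6 in/h.
Σ(I−φ)·Δt = d  ⇒  (0.8+0.6+0.5+0.6 − 4φ)·1 = 1.5
φ = (2.500 − 1.5/1) / 4 = 0.25 in/h.

φ ≈ 0.25 in/h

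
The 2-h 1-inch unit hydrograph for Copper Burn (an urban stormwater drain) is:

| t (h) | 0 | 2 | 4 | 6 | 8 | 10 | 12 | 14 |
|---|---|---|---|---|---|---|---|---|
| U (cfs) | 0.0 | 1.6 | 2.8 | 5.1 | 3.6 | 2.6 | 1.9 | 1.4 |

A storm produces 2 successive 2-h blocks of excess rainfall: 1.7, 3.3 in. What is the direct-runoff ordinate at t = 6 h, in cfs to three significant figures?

By discrete convolution, Q_j = Σ (P_i / 1 in) · U_{j−i}.
At t = 6 h (j=3): Q = (1.7/1)·5.1 + (3.3/1)·2.8 = 17.9 cfs.

Q ≈ 17.9 cfs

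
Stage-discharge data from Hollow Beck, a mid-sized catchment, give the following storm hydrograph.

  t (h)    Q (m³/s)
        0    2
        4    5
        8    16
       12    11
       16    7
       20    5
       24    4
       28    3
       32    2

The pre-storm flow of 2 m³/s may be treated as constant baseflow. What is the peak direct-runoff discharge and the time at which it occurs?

Subtracting baseflow gives direct-runoff ordinates: 0.0, 3.0, 14.0, 9.0, 5.0, 3.0, 2.0, 1.0, 0.0 m³/s.
The maximum is 14.0 m³/s, occurring at the reading for t = 8 h.

Q_p = 14.0 m³/s at t = 8 h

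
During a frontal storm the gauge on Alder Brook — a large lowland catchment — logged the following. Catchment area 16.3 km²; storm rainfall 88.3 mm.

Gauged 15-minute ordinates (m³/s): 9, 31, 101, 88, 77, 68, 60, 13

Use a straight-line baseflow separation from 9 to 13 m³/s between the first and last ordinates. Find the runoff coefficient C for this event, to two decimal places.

C ≈ 0.22

ΣQ_DR = 359.0 m³/s; V = ΣQ_DR·Δt = 3.231 × 10^5 m³.
Runoff depth d = V / A = 19.82 mm.
C = d / P = 19.82 / 88.3 = 0.22.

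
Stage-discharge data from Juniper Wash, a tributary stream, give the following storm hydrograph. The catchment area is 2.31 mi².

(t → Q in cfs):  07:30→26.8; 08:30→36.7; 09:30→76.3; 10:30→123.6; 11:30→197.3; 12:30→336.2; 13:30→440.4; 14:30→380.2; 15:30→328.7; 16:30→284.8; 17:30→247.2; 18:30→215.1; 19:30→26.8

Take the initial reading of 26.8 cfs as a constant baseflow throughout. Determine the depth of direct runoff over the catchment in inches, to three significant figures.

Direct runoff: 0.0, 9.9, 49.5, 96.8, 170.5, 309.4, 413.6, 353.4, 301.9, 258.0, 220.4, 188.3, 0.0 cfs; ΣQ_DR = 2372 cfs.
V = ΣQ_DR · Δt = 2372 × 3600 s = 8.538 × 10^6 ft³.
Over A = 2.31 mi², depth = V / A = 1.59 in.

d ≈ 1.59 in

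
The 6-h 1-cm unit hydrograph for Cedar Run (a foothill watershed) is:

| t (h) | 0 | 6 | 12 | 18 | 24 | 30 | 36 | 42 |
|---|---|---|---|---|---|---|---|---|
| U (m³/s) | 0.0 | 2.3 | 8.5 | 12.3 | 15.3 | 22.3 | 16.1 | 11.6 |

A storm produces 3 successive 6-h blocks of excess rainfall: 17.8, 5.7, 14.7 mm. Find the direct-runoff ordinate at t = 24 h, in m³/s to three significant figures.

By discrete convolution, Q_j = Σ (P_i / 10 mm) · U_{j−i}.
At t = 24 h (j=4): Q = (17.8/10)·15.3 + (5.7/10)·12.3 + (14.7/10)·8.5 = 46.7 m³/s.

Q ≈ 46.7 m³/s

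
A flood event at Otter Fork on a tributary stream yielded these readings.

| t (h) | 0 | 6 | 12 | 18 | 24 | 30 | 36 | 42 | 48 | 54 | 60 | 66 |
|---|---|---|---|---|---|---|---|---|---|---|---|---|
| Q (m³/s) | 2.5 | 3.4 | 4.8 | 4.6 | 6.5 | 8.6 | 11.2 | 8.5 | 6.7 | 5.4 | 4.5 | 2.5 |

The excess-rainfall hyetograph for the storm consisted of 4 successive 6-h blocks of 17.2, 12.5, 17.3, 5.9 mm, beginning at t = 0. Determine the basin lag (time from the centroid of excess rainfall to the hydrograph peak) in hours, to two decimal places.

t_L ≈ 25.65 h

Centroid of excess rainfall: t_c = Σ P_i·t̄_i / ΣP_i = 10.3497 h (block centres at 3, 9, 15, 21 h).
Hydrograph peak occurs at t = 36 h, so basin lag t_L = 36 − 10.3497 = 25.65 h.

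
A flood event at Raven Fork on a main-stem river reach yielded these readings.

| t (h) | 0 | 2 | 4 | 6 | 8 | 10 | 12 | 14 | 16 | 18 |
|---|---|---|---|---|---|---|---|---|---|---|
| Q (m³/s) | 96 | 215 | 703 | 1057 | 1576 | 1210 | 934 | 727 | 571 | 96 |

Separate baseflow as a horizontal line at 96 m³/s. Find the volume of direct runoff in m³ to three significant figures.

Direct-runoff ordinates (Q − Q_b): 0.0, 119.0, 607.0, 961.0, 1480.0, 1114.0, 838.0, 631.0, 475.0, 0.0 m³/s.
ΣQ_DR = 6225 m³/s.
With Δt = 2 h = 7200 s, V = ΣQ_DR · Δt = 6225 × 7200 = 4.48 × 10^7 m³.

V ≈ 4.48 × 10^7 m³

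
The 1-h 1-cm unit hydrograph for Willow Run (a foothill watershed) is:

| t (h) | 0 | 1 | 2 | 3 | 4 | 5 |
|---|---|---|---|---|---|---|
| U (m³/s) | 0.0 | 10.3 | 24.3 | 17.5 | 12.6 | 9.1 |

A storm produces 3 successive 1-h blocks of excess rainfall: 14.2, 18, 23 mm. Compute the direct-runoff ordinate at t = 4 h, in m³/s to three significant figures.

Q ≈ 105 m³/s

By discrete convolution, Q_j = Σ (P_i / 10 mm) · U_{j−i}.
At t = 4 h (j=4): Q = (14.2/10)·12.6 + (18/10)·17.5 + (23/10)·24.3 = 105 m³/s.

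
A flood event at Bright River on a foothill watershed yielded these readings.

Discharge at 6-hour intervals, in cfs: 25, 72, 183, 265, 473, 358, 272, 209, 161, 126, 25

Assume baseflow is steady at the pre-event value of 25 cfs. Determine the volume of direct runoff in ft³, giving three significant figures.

V ≈ 4.09 × 10^7 ft³

Direct-runoff ordinates (Q − Q_b): 0.0, 47.0, 158.0, 240.0, 448.0, 333.0, 247.0, 184.0, 136.0, 101.0, 0.0 cfs.
ΣQ_DR = 1894 cfs.
With Δt = 6 h = 21600 s, V = ΣQ_DR · Δt = 1894 × 21600 = 4.09 × 10^7 ft³.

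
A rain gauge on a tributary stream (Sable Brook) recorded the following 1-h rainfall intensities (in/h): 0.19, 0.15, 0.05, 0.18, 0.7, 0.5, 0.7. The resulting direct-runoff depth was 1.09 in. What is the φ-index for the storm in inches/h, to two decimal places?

φ ≈ 0.27 in/h

Only the 3 blocks with intensity above φ contribute runoff: 0.7, 0.5, 0.7 in/h.
Σ(I−φ)·Δt = d  ⇒  (0.7+0.5+0.7 − 3φ)·1 = 1.09
φ = (1.900 − 1.09/1) / 3 = 0.27 in/h.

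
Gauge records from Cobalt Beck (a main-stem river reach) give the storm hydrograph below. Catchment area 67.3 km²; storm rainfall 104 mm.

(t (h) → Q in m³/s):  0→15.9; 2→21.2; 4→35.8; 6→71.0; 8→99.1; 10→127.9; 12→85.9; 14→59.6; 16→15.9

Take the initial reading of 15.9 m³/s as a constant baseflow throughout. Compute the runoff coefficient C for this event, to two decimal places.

C ≈ 0.40

ΣQ_DR = 389.2 m³/s; V = ΣQ_DR·Δt = 2.802 × 10^6 m³.
Runoff depth d = V / A = 41.64 mm.
C = d / P = 41.64 / 104 = 0.40.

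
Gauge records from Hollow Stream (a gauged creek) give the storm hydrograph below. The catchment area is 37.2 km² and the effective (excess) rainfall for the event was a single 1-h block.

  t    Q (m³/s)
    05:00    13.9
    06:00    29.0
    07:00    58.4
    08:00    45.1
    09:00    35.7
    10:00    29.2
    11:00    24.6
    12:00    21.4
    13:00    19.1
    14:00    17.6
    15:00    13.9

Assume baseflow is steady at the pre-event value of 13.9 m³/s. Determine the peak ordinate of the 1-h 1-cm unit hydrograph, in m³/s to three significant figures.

U_p ≈ 29.7 m³/s

Direct runoff: 0.0, 15.1, 44.5, 31.2, 21.8, 15.3, 10.7, 7.5, 5.2, 3.7, 0.0 m³/s; ΣQ_DR = 155.0 m³/s, peak = 44.5 m³/s.
Runoff depth d = ΣQ_DR·Δt / A = 155.0 × 3600 / (37.2 km²) = 15.00 mm.
The 1-cm UH is the DRH scaled by (10 mm)/d, so U_p = 44.5 × 10/15.00 = 29.7 m³/s.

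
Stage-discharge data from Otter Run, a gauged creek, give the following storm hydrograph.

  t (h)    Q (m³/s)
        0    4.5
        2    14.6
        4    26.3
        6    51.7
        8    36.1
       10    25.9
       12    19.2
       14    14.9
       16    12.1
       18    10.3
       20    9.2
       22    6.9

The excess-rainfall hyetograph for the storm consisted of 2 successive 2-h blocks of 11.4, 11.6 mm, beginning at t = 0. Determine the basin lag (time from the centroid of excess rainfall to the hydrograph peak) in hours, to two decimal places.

Centroid of excess rainfall: t_c = Σ P_i·t̄_i / ΣP_i = 2.0087 h (block centres at 1, 3 h).
Hydrograph peak occurs at t = 6 h, so basin lag t_L = 6 − 2.0087 = 3.99 h.

t_L ≈ 3.99 h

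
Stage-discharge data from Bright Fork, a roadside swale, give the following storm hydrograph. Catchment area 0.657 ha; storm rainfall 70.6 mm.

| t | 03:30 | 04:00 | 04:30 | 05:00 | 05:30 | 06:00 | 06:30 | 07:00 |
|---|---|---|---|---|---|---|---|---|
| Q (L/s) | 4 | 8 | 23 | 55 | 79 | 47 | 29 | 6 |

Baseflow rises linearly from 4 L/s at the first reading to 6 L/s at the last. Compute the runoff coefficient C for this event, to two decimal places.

C ≈ 0.82

ΣQ_DR = 211.0 L/s; V = ΣQ_DR·Δt = 3.798 × 10^5 L.
Runoff depth d = V / A = 57.81 mm.
C = d / P = 57.81 / 70.6 = 0.82.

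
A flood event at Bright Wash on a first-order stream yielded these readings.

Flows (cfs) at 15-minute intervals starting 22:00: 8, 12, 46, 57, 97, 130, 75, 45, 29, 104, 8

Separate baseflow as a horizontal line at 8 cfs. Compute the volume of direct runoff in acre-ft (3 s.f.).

Direct-runoff ordinates (Q − Q_b): 0.0, 4.0, 38.0, 49.0, 89.0, 122.0, 67.0, 37.0, 21.0, 96.0, 0.0 cfs.
ΣQ_DR = 523.0 cfs.
With Δt = 0.25 h = 900 s, V = ΣQ_DR · Δt = 523.0 × 900 = 4.71 × 10^5 ft³ = 10.8 acre-ft.

V ≈ 10.8 acre-ft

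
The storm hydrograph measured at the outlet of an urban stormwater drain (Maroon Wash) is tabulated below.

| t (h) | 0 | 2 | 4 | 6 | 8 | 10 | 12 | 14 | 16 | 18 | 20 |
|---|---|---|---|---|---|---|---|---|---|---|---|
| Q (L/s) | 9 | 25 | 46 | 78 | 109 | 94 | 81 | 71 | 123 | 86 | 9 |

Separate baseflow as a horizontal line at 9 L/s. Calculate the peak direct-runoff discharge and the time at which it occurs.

Q_p = 114.0 L/s at t = 16 h

Subtracting baseflow gives direct-runoff ordinates: 0.0, 16.0, 37.0, 69.0, 100.0, 85.0, 72.0, 62.0, 114.0, 77.0, 0.0 L/s.
The maximum is 114.0 L/s, occurring at the reading for t = 16 h.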